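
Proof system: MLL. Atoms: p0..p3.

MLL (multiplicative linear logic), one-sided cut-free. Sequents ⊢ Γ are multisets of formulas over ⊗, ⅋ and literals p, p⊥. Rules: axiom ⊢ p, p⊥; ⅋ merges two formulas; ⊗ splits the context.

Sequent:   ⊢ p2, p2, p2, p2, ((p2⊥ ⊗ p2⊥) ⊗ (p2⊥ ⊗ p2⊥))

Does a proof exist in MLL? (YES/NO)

Derivation trace:
[⊗]  ⊢ p2, p2, p2, p2, ((p2⊥ ⊗ p2⊥) ⊗ (p2⊥ ⊗ p2⊥))
  [⊗]  ⊢ p2, p2, (p2⊥ ⊗ p2⊥)
    [Ax]  ⊢ p2, p2⊥
    [Ax]  ⊢ p2, p2⊥
  [⊗]  ⊢ p2, p2, (p2⊥ ⊗ p2⊥)
    [Ax]  ⊢ p2, p2⊥
    [Ax]  ⊢ p2, p2⊥

Result: YES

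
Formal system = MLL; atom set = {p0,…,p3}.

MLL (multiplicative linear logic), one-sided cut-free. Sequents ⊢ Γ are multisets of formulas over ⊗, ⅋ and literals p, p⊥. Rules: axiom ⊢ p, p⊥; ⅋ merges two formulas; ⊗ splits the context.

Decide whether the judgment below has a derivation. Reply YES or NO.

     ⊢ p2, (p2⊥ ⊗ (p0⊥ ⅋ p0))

Proof tree:
[⊗]  ⊢ p2, (p2⊥ ⊗ (p0⊥ ⅋ p0))
  [Ax]  ⊢ p2, p2⊥
  [⅋]  ⊢ (p0⊥ ⅋ p0)
    [Ax]  ⊢ p0, p0⊥

Result: YES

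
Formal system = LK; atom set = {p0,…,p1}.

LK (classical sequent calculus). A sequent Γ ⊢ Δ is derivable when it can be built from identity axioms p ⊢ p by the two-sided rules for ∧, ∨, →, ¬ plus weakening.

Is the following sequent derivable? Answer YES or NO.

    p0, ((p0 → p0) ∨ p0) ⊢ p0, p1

Derivation trace:
[WR] p0, ((p0 → p0) ∨ p0) ⊢ p0, p1
  [∨L] p0, ((p0 → p0) ∨ p0) ⊢ p0
    [→L] p0, (p0 → p0) ⊢ p0
      [Ax] p0 ⊢ p0
      [Ax] p0 ⊢ p0
    [Ax] p0 ⊢ p0

Result: YES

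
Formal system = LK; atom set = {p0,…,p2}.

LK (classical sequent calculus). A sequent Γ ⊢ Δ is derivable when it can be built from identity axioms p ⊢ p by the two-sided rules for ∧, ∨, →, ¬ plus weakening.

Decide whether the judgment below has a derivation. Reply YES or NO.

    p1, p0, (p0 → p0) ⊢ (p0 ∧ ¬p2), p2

Derivation trace:
[→L] p1, p0, (p0 → p0) ⊢ (p0 ∧ ¬p2), p2
  [WL] p0, p1 ⊢ p0
    [Ax] p0 ⊢ p0
  [∧R] p0 ⊢ p2, (p0 ∧ ¬p2)
    [Ax] p0 ⊢ p0
    [¬R]  ⊢ p2, ¬p2
      [Ax] p2 ⊢ p2

Result: YES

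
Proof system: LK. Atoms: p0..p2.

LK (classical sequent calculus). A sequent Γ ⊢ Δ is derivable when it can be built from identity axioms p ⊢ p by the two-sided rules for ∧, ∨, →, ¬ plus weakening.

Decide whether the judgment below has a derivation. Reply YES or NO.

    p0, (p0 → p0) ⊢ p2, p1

Truth-table refutation:
  v=000: Γ:[p0=F, (p0 → p0)=T] Δ:[p2=F, p1=F] refutes=False
  v=001: Γ:[p0=F, (p0 → p0)=T] Δ:[p2=T, p1=F] refutes=False
  v=010: Γ:[p0=F, (p0 → p0)=T] Δ:[p2=F, p1=T] refutes=False
  v=011: Γ:[p0=F, (p0 → p0)=T] Δ:[p2=T, p1=T] refutes=False
  v=100: Γ:[p0=T, (p0 → p0)=T] Δ:[p2=F, p1=F] refutes=True  ← countermodel

Result: NO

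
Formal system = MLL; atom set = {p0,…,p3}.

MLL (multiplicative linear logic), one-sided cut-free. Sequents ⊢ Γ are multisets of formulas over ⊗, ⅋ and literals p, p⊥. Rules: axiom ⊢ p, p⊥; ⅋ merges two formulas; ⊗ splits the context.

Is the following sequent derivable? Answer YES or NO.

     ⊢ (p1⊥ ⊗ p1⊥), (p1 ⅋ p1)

Proof tree:
[⅋]  ⊢ (p1⊥ ⊗ p1⊥), (p1 ⅋ p1)
  [⊗]  ⊢ p1, p1, (p1⊥ ⊗ p1⊥)
    [Ax]  ⊢ p1, p1⊥
    [Ax]  ⊢ p1, p1⊥

Result: YES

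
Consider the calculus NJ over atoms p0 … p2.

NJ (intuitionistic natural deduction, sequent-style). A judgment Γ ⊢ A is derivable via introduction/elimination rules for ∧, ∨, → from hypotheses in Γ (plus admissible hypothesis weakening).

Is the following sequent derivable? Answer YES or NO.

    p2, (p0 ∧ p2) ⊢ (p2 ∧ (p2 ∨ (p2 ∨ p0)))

Proof tree:
[∧I] p2, (p0 ∧ p2) ⊢ (p2 ∧ (p2 ∨ (p2 ∨ p0)))
  [Wk] p2, (p0 ∧ p2) ⊢ p2
    [Ax] p2 ⊢ p2
  [∨I₂] p2, (p0 ∧ p2) ⊢ (p2 ∨ (p2 ∨ p0))
    [∨I₁] p2, (p0 ∧ p2) ⊢ (p2 ∨ p0)
      [Wk] p2, (p0 ∧ p2) ⊢ p2
        [Ax] p2 ⊢ p2

Result: YES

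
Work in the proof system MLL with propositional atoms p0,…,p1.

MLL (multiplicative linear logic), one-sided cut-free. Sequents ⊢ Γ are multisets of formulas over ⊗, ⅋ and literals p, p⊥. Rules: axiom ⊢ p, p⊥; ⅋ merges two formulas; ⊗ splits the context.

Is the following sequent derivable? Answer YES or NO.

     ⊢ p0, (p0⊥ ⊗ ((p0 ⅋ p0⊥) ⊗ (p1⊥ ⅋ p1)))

Derivation (root first):
[⊗]  ⊢ p0, (p0⊥ ⊗ ((p0 ⅋ p0⊥) ⊗ (p1⊥ ⅋ p1)))
  [Ax]  ⊢ p0, p0⊥
  [⊗]  ⊢ ((p0 ⅋ p0⊥) ⊗ (p1⊥ ⅋ p1))
    [⅋]  ⊢ (p0 ⅋ p0⊥)
      [Ax]  ⊢ p0, p0⊥
    [⅋]  ⊢ (p1⊥ ⅋ p1)
      [Ax]  ⊢ p1, p1⊥

Result: YES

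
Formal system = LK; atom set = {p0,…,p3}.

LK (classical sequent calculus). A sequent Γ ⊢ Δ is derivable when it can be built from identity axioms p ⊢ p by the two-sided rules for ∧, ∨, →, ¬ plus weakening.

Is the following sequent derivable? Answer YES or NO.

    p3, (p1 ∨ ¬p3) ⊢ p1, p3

Derivation (root first):
[∨L] p3, (p1 ∨ ¬p3) ⊢ p1, p3
  [WR] p1 ⊢ p1, p3
    [Ax] p1 ⊢ p1
  [¬L] p3, ¬p3 ⊢ 
    [Ax] p3 ⊢ p3

Result: YES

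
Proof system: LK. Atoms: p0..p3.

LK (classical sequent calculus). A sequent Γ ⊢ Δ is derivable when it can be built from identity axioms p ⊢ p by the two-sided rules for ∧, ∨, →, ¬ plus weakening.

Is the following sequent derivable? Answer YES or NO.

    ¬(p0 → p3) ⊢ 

Search for a countermodel by truth-table:
  v=0000: Γ:[¬(p0 → p3)=F] Δ:[] refutes=False
  v=0001: Γ:[¬(p0 → p3)=F] Δ:[] refutes=False
  v=0010: Γ:[¬(p0 → p3)=F] Δ:[] refutes=False
  v=0011: Γ:[¬(p0 → p3)=F] Δ:[] refutes=False
  v=0100: Γ:[¬(p0 → p3)=F] Δ:[] refutes=False
  v=0101: Γ:[¬(p0 → p3)=F] Δ:[] refutes=False
  v=0110: Γ:[¬(p0 → p3)=F] Δ:[] refutes=False
  v=0111: Γ:[¬(p0 → p3)=F] Δ:[] refutes=False
  v=1000: Γ:[¬(p0 → p3)=T] Δ:[] refutes=True  ← countermodel

Result: NO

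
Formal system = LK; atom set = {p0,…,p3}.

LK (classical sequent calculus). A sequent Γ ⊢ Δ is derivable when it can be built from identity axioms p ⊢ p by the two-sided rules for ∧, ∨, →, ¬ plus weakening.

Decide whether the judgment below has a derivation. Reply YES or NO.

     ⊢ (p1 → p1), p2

Derivation trace:
[WR]  ⊢ (p1 → p1), p2
  [→R]  ⊢ (p1 → p1)
    [Ax] p1 ⊢ p1

Result: YES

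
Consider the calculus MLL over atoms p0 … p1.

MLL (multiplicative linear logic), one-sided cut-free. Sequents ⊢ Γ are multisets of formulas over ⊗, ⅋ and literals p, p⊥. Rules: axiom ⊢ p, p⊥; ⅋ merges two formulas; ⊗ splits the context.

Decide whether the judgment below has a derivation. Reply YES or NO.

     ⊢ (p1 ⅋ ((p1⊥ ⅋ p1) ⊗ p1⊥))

Derivation trace:
[⅋]  ⊢ (p1 ⅋ ((p1⊥ ⅋ p1) ⊗ p1⊥))
  [⊗]  ⊢ p1, ((p1⊥ ⅋ p1) ⊗ p1⊥)
    [⅋]  ⊢ (p1⊥ ⅋ p1)
      [Ax]  ⊢ p1, p1⊥
    [Ax]  ⊢ p1, p1⊥

Result: YES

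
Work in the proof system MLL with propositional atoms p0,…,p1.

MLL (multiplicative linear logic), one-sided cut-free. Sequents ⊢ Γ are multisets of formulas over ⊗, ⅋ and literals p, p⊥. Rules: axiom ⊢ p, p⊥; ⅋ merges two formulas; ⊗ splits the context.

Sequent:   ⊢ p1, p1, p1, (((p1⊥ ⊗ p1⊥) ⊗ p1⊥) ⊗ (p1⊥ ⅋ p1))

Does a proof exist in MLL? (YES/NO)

Derivation (root first):
[⊗]  ⊢ p1, p1, p1, (((p1⊥ ⊗ p1⊥) ⊗ p1⊥) ⊗ (p1⊥ ⅋ p1))
  [⊗]  ⊢ p1, p1, p1, ((p1⊥ ⊗ p1⊥) ⊗ p1⊥)
    [⊗]  ⊢ p1, p1, (p1⊥ ⊗ p1⊥)
      [Ax]  ⊢ p1, p1⊥
      [Ax]  ⊢ p1, p1⊥
    [Ax]  ⊢ p1, p1⊥
  [⅋]  ⊢ (p1⊥ ⅋ p1)
    [Ax]  ⊢ p1, p1⊥

Result: YES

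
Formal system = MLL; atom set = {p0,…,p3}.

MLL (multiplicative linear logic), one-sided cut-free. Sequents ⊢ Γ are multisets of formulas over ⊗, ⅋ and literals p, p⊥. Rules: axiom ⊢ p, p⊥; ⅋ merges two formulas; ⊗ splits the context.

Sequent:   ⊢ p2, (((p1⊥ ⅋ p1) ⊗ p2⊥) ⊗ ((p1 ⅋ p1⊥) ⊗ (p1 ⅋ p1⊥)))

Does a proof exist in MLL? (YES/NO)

Derivation (root first):
[⊗]  ⊢ p2, (((p1⊥ ⅋ p1) ⊗ p2⊥) ⊗ ((p1 ⅋ p1⊥) ⊗ (p1 ⅋ p1⊥)))
  [⊗]  ⊢ p2, ((p1⊥ ⅋ p1) ⊗ p2⊥)
    [⅋]  ⊢ (p1⊥ ⅋ p1)
      [Ax]  ⊢ p1, p1⊥
    [Ax]  ⊢ p2, p2⊥
  [⊗]  ⊢ ((p1 ⅋ p1⊥) ⊗ (p1 ⅋ p1⊥))
    [⅋]  ⊢ (p1 ⅋ p1⊥)
      [Ax]  ⊢ p1, p1⊥
    [⅋]  ⊢ (p1 ⅋ p1⊥)
      [Ax]  ⊢ p1, p1⊥

Result: YES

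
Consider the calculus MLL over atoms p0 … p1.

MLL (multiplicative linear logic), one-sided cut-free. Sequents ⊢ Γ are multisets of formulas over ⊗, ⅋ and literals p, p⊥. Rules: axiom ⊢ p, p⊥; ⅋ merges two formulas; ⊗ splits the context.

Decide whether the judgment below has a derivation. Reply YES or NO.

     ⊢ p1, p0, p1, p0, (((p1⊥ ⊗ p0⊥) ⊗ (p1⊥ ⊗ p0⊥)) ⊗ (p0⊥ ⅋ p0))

Derivation trace:
[⊗]  ⊢ p1, p0, p1, p0, (((p1⊥ ⊗ p0⊥) ⊗ (p1⊥ ⊗ p0⊥)) ⊗ (p0⊥ ⅋ p0))
  [⊗]  ⊢ p1, p0, p1, p0, ((p1⊥ ⊗ p0⊥) ⊗ (p1⊥ ⊗ p0⊥))
    [⊗]  ⊢ p1, p0, (p1⊥ ⊗ p0⊥)
      [Ax]  ⊢ p1, p1⊥
      [Ax]  ⊢ p0, p0⊥
    [⊗]  ⊢ p1, p0, (p1⊥ ⊗ p0⊥)
      [Ax]  ⊢ p1, p1⊥
      [Ax]  ⊢ p0, p0⊥
  [⅋]  ⊢ (p0⊥ ⅋ p0)
    [Ax]  ⊢ p0, p0⊥

Result: YES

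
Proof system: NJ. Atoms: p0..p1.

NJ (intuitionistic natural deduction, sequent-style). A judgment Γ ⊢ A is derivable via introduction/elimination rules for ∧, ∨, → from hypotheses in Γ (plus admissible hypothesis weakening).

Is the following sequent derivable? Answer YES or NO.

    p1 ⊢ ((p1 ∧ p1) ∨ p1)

Proof tree:
[∨I₁] p1 ⊢ ((p1 ∧ p1) ∨ p1)
  [∧I] p1 ⊢ (p1 ∧ p1)
    [Ax] p1 ⊢ p1
    [Ax] p1 ⊢ p1

Result: YES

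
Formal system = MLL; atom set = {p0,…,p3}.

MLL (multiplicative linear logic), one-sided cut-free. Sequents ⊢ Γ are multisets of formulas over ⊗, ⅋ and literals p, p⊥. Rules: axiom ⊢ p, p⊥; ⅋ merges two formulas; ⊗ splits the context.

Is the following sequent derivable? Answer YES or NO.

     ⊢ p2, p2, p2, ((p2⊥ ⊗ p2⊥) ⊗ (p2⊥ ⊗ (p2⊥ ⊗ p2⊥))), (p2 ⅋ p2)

Proof tree:
[⅋]  ⊢ p2, p2, p2, ((p2⊥ ⊗ p2⊥) ⊗ (p2⊥ ⊗ (p2⊥ ⊗ p2⊥))), (p2 ⅋ p2)
  [⊗]  ⊢ p2, p2, p2, p2, p2, ((p2⊥ ⊗ p2⊥) ⊗ (p2⊥ ⊗ (p2⊥ ⊗ p2⊥)))
    [⊗]  ⊢ p2, p2, (p2⊥ ⊗ p2⊥)
      [Ax]  ⊢ p2, p2⊥
      [Ax]  ⊢ p2, p2⊥
    [⊗]  ⊢ p2, p2, p2, (p2⊥ ⊗ (p2⊥ ⊗ p2⊥))
      [Ax]  ⊢ p2, p2⊥
      [⊗]  ⊢ p2, p2, (p2⊥ ⊗ p2⊥)
        [Ax]  ⊢ p2, p2⊥
        [Ax]  ⊢ p2, p2⊥

Result: YES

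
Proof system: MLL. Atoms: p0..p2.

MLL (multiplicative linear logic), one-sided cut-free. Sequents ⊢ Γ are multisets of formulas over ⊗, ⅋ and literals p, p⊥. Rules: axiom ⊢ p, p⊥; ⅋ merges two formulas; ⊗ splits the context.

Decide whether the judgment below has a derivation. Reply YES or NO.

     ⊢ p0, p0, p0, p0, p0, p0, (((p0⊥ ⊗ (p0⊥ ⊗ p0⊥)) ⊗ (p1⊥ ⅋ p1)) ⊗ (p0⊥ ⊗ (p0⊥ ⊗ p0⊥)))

Derivation trace:
[⊗]  ⊢ p0, p0, p0, p0, p0, p0, (((p0⊥ ⊗ (p0⊥ ⊗ p0⊥)) ⊗ (p1⊥ ⅋ p1)) ⊗ (p0⊥ ⊗ (p0⊥ ⊗ p0⊥)))
  [⊗]  ⊢ p0, p0, p0, ((p0⊥ ⊗ (p0⊥ ⊗ p0⊥)) ⊗ (p1⊥ ⅋ p1))
    [⊗]  ⊢ p0, p0, p0, (p0⊥ ⊗ (p0⊥ ⊗ p0⊥))
      [Ax]  ⊢ p0, p0⊥
      [⊗]  ⊢ p0, p0, (p0⊥ ⊗ p0⊥)
        [Ax]  ⊢ p0, p0⊥
        [Ax]  ⊢ p0, p0⊥
    [⅋]  ⊢ (p1⊥ ⅋ p1)
      [Ax]  ⊢ p1, p1⊥
  [⊗]  ⊢ p0, p0, p0, (p0⊥ ⊗ (p0⊥ ⊗ p0⊥))
    [Ax]  ⊢ p0, p0⊥
    [⊗]  ⊢ p0, p0, (p0⊥ ⊗ p0⊥)
      [Ax]  ⊢ p0, p0⊥
      [Ax]  ⊢ p0, p0⊥

Result: YES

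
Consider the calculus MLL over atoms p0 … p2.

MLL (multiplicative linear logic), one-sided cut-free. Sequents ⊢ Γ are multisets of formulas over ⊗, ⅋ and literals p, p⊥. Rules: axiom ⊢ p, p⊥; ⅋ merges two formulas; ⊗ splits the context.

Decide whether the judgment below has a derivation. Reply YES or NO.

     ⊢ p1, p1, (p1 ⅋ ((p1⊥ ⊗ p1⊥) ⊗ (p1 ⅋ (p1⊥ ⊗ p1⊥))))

Derivation trace:
[⅋]  ⊢ p1, p1, (p1 ⅋ ((p1⊥ ⊗ p1⊥) ⊗ (p1 ⅋ (p1⊥ ⊗ p1⊥))))
  [⊗]  ⊢ p1, p1, p1, ((p1⊥ ⊗ p1⊥) ⊗ (p1 ⅋ (p1⊥ ⊗ p1⊥)))
    [⊗]  ⊢ p1, p1, (p1⊥ ⊗ p1⊥)
      [Ax]  ⊢ p1, p1⊥
      [Ax]  ⊢ p1, p1⊥
    [⅋]  ⊢ p1, (p1 ⅋ (p1⊥ ⊗ p1⊥))
      [⊗]  ⊢ p1, p1, (p1⊥ ⊗ p1⊥)
        [Ax]  ⊢ p1, p1⊥
        [Ax]  ⊢ p1, p1⊥

Result: YES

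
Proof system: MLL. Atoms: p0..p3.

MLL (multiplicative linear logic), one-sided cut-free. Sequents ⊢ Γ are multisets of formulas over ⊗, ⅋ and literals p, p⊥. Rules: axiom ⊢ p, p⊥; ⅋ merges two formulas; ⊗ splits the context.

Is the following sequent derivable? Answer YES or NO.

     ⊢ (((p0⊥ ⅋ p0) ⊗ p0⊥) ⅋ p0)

Derivation trace:
[⅋]  ⊢ (((p0⊥ ⅋ p0) ⊗ p0⊥) ⅋ p0)
  [⊗]  ⊢ p0, ((p0⊥ ⅋ p0) ⊗ p0⊥)
    [⅋]  ⊢ (p0⊥ ⅋ p0)
      [Ax]  ⊢ p0, p0⊥
    [Ax]  ⊢ p0, p0⊥

Result: YES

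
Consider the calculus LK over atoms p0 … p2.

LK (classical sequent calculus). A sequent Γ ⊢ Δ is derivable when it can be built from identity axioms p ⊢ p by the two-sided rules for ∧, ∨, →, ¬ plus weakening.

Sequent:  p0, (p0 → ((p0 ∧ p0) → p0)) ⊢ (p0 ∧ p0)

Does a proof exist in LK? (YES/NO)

Proof tree:
[→L] p0, (p0 → ((p0 ∧ p0) → p0)) ⊢ (p0 ∧ p0)
  [Ax] p0 ⊢ p0
  [→L] p0, ((p0 ∧ p0) → p0) ⊢ (p0 ∧ p0)
    [∧R] p0 ⊢ (p0 ∧ p0)
      [Ax] p0 ⊢ p0
      [Ax] p0 ⊢ p0
    [∧R] p0 ⊢ (p0 ∧ p0)
      [Ax] p0 ⊢ p0
      [Ax] p0 ⊢ p0

Result: YES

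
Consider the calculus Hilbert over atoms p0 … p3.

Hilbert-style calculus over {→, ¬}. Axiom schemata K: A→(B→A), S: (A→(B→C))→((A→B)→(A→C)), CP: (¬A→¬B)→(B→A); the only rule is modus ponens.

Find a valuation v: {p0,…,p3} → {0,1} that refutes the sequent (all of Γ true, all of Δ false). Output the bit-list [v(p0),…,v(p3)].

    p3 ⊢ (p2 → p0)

Search for a countermodel by truth-table:
  v=0000: Γ:[p3=F] Δ:[(p2 → p0)=T] refutes=False
  v=0001: Γ:[p3=T] Δ:[(p2 → p0)=T] refutes=False
  v=0010: Γ:[p3=F] Δ:[(p2 → p0)=F] refutes=False
  v=0011: Γ:[p3=T] Δ:[(p2 → p0)=F] refutes=True  ← countermodel

Result: [0, 0, 1, 1]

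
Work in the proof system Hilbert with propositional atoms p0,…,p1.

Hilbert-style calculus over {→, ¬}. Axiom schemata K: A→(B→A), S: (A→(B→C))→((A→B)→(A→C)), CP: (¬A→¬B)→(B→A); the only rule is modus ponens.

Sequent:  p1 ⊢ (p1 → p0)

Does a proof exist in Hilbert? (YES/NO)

Truth-table refutation:
  v=00: Γ:[p1=F] Δ:[(p1 → p0)=T] refutes=False
  v=01: Γ:[p1=T] Δ:[(p1 → p0)=F] refutes=True  ← countermodel

Result: NO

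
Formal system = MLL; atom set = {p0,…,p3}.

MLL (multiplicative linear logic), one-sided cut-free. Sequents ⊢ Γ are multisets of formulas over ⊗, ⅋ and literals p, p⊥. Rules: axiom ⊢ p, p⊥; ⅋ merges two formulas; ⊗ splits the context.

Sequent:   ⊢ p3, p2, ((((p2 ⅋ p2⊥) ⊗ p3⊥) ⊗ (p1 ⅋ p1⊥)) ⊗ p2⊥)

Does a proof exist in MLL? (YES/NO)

Derivation (root first):
[⊗]  ⊢ p3, p2, ((((p2 ⅋ p2⊥) ⊗ p3⊥) ⊗ (p1 ⅋ p1⊥)) ⊗ p2⊥)
  [⊗]  ⊢ p3, (((p2 ⅋ p2⊥) ⊗ p3⊥) ⊗ (p1 ⅋ p1⊥))
    [⊗]  ⊢ p3, ((p2 ⅋ p2⊥) ⊗ p3⊥)
      [⅋]  ⊢ (p2 ⅋ p2⊥)
        [Ax]  ⊢ p2, p2⊥
      [Ax]  ⊢ p3, p3⊥
    [⅋]  ⊢ (p1 ⅋ p1⊥)
      [Ax]  ⊢ p1, p1⊥
  [Ax]  ⊢ p2, p2⊥

Result: YES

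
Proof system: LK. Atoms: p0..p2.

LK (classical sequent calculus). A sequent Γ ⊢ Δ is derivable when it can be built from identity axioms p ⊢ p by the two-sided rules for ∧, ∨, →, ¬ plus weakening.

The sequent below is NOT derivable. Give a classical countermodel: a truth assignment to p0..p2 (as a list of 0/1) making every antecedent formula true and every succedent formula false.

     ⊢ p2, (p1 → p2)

Enumerate valuations to refute Γ ⊢ Δ:
  v=000: Γ:[] Δ:[p2=F, (p1 → p2)=T] refutes=False
  v=001: Γ:[] Δ:[p2=T, (p1 → p2)=T] refutes=False
  v=010: Γ:[] Δ:[p2=F, (p1 → p2)=F] refutes=True  ← countermodel

Result: [0, 1, 0]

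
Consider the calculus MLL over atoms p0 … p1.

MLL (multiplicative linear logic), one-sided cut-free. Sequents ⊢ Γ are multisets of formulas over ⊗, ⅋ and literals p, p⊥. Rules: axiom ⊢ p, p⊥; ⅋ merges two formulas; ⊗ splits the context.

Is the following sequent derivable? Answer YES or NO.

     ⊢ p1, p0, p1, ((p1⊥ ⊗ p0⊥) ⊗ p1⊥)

Proof tree:
[⊗]  ⊢ p1, p0, p1, ((p1⊥ ⊗ p0⊥) ⊗ p1⊥)
  [⊗]  ⊢ p1, p0, (p1⊥ ⊗ p0⊥)
    [Ax]  ⊢ p1, p1⊥
    [Ax]  ⊢ p0, p0⊥
  [Ax]  ⊢ p1, p1⊥

Result: YES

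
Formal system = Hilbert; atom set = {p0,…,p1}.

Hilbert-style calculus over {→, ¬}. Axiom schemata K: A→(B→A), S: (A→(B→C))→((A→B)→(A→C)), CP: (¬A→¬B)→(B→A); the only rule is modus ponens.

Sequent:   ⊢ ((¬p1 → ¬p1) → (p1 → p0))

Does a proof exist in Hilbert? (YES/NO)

Search for a countermodel by truth-table:
  v=00: Γ:[] Δ:[((¬p1 → ¬p1) → (p1 → p0))=T] refutes=False
  v=01: Γ:[] Δ:[((¬p1 → ¬p1) → (p1 → p0))=F] refutes=True  ← countermodel

Result: NO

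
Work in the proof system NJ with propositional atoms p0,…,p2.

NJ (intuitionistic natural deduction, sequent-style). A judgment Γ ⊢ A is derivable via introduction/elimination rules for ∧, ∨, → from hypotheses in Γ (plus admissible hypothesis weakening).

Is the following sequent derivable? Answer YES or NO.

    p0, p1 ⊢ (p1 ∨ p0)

Derivation trace:
[∨I₂] p0, p1 ⊢ (p1 ∨ p0)
  [Wk] p0, p1 ⊢ p0
    [Ax] p0 ⊢ p0

Result: YES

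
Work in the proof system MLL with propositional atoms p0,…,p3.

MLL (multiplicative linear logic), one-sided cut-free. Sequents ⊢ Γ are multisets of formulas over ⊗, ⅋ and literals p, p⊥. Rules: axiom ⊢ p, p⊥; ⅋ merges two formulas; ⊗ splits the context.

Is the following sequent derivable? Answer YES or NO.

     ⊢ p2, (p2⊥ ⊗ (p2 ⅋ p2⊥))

Derivation (root first):
[⊗]  ⊢ p2, (p2⊥ ⊗ (p2 ⅋ p2⊥))
  [Ax]  ⊢ p2, p2⊥
  [⅋]  ⊢ (p2 ⅋ p2⊥)
    [Ax]  ⊢ p2, p2⊥

Result: YES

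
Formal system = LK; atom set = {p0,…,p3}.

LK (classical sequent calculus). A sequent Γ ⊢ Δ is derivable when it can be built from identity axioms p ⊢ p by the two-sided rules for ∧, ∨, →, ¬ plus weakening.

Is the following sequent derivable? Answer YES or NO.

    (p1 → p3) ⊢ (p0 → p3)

Truth-table refutation:
  v=0000: Γ:[(p1 → p3)=T] Δ:[(p0 → p3)=T] refutes=False
  v=0001: Γ:[(p1 → p3)=T] Δ:[(p0 → p3)=T] refutes=False
  v=0010: Γ:[(p1 → p3)=T] Δ:[(p0 → p3)=T] refutes=False
  v=0011: Γ:[(p1 → p3)=T] Δ:[(p0 → p3)=T] refutes=False
  v=0100: Γ:[(p1 → p3)=F] Δ:[(p0 → p3)=T] refutes=False
  v=0101: Γ:[(p1 → p3)=T] Δ:[(p0 → p3)=T] refutes=False
  v=0110: Γ:[(p1 → p3)=F] Δ:[(p0 → p3)=T] refutes=False
  v=0111: Γ:[(p1 → p3)=T] Δ:[(p0 → p3)=T] refutes=False
  v=1000: Γ:[(p1 → p3)=T] Δ:[(p0 → p3)=F] refutes=True  ← countermodel

Result: NO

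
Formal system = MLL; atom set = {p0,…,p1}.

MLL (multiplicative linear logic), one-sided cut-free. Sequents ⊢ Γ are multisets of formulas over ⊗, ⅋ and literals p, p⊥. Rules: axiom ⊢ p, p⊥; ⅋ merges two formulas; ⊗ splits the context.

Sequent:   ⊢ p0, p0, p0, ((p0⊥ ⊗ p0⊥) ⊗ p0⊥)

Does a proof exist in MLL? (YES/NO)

Proof tree:
[⊗]  ⊢ p0, p0, p0, ((p0⊥ ⊗ p0⊥) ⊗ p0⊥)
  [⊗]  ⊢ p0, p0, (p0⊥ ⊗ p0⊥)
    [Ax]  ⊢ p0, p0⊥
    [Ax]  ⊢ p0, p0⊥
  [Ax]  ⊢ p0, p0⊥

Result: YES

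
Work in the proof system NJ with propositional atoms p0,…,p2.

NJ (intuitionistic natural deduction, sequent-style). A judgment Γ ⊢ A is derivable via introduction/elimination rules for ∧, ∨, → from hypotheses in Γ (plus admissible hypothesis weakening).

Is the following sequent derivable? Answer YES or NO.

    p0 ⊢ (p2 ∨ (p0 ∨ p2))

Derivation (root first):
[∨I₂] p0 ⊢ (p2 ∨ (p0 ∨ p2))
  [∨I₁] p0 ⊢ (p0 ∨ p2)
    [Ax] p0 ⊢ p0

Result: YES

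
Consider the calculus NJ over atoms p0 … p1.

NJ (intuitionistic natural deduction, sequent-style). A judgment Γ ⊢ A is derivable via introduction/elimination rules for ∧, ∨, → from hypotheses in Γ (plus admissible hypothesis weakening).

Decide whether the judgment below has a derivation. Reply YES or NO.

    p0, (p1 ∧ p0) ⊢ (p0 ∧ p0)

Derivation (root first):
[Wk] p0, (p1 ∧ p0) ⊢ (p0 ∧ p0)
  [∧I] p0 ⊢ (p0 ∧ p0)
    [Ax] p0 ⊢ p0
    [Ax] p0 ⊢ p0

Result: YES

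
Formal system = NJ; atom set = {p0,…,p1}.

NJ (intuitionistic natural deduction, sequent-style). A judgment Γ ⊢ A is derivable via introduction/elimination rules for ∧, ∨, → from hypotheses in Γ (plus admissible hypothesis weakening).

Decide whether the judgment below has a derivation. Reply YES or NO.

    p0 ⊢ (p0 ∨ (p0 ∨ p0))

Derivation trace:
[∨I₂] p0 ⊢ (p0 ∨ (p0 ∨ p0))
  [∨I₂] p0 ⊢ (p0 ∨ p0)
    [Ax] p0 ⊢ p0

Result: YES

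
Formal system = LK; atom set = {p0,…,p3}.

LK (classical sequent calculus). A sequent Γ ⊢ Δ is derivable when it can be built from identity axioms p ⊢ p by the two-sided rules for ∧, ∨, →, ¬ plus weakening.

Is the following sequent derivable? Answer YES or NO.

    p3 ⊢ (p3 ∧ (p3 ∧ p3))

Derivation trace:
[∧R] p3 ⊢ (p3 ∧ (p3 ∧ p3))
  [Ax] p3 ⊢ p3
  [∧R] p3 ⊢ (p3 ∧ p3)
    [Ax] p3 ⊢ p3
    [Ax] p3 ⊢ p3

Result: YES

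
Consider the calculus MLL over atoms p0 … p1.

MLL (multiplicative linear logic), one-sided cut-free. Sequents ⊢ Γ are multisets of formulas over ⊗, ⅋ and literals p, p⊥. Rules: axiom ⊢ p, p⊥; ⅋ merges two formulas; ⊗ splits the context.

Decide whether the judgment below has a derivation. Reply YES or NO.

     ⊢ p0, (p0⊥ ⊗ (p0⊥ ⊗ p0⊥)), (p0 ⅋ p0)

Derivation trace:
[⅋]  ⊢ p0, (p0⊥ ⊗ (p0⊥ ⊗ p0⊥)), (p0 ⅋ p0)
  [⊗]  ⊢ p0, p0, p0, (p0⊥ ⊗ (p0⊥ ⊗ p0⊥))
    [Ax]  ⊢ p0, p0⊥
    [⊗]  ⊢ p0, p0, (p0⊥ ⊗ p0⊥)
      [Ax]  ⊢ p0, p0⊥
      [Ax]  ⊢ p0, p0⊥

Result: YES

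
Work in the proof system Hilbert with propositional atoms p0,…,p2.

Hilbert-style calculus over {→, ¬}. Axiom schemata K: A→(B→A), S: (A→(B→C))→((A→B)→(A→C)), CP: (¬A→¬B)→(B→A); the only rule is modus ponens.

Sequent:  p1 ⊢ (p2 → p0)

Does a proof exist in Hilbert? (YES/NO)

Enumerate valuations to refute Γ ⊢ Δ:
  v=000: Γ:[p1=F] Δ:[(p2 → p0)=T] refutes=False
  v=001: Γ:[p1=F] Δ:[(p2 → p0)=F] refutes=False
  v=010: Γ:[p1=T] Δ:[(p2 → p0)=T] refutes=False
  v=011: Γ:[p1=T] Δ:[(p2 → p0)=F] refutes=True  ← countermodel

Result: NO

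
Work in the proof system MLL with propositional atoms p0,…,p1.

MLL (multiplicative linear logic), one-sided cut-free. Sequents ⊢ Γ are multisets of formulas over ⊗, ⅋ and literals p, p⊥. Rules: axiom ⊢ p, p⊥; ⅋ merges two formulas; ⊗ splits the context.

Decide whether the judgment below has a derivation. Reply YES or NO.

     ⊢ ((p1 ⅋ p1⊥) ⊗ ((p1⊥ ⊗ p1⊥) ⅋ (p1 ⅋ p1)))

Proof tree:
[⊗]  ⊢ ((p1 ⅋ p1⊥) ⊗ ((p1⊥ ⊗ p1⊥) ⅋ (p1 ⅋ p1)))
  [⅋]  ⊢ (p1 ⅋ p1⊥)
    [Ax]  ⊢ p1, p1⊥
  [⅋]  ⊢ ((p1⊥ ⊗ p1⊥) ⅋ (p1 ⅋ p1))
    [⅋]  ⊢ (p1⊥ ⊗ p1⊥), (p1 ⅋ p1)
      [⊗]  ⊢ p1, p1, (p1⊥ ⊗ p1⊥)
        [Ax]  ⊢ p1, p1⊥
        [Ax]  ⊢ p1, p1⊥

Result: YES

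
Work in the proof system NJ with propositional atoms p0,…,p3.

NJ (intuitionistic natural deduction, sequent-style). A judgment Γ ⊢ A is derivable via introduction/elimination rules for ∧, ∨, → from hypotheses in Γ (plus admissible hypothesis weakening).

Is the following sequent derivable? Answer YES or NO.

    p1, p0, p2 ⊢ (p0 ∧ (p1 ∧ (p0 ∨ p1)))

Proof tree:
[Wk] p1, p0, p2 ⊢ (p0 ∧ (p1 ∧ (p0 ∨ p1)))
  [∧I] p1, p0 ⊢ (p0 ∧ (p1 ∧ (p0 ∨ p1)))
    [Ax] p0 ⊢ p0
    [∧I] p1, p0 ⊢ (p1 ∧ (p0 ∨ p1))
      [Ax] p1 ⊢ p1
      [∨I₁] p0 ⊢ (p0 ∨ p1)
        [Ax] p0 ⊢ p0

Result: YES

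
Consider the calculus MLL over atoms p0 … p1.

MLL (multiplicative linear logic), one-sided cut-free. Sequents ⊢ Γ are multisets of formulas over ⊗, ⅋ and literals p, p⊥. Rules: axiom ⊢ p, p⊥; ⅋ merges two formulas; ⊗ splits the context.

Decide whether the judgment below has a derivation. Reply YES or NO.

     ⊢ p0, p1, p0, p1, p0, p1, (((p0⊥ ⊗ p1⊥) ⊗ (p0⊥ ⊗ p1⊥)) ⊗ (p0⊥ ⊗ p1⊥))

Derivation (root first):
[⊗]  ⊢ p0, p1, p0, p1, p0, p1, (((p0⊥ ⊗ p1⊥) ⊗ (p0⊥ ⊗ p1⊥)) ⊗ (p0⊥ ⊗ p1⊥))
  [⊗]  ⊢ p0, p1, p0, p1, ((p0⊥ ⊗ p1⊥) ⊗ (p0⊥ ⊗ p1⊥))
    [⊗]  ⊢ p0, p1, (p0⊥ ⊗ p1⊥)
      [Ax]  ⊢ p0, p0⊥
      [Ax]  ⊢ p1, p1⊥
    [⊗]  ⊢ p0, p1, (p0⊥ ⊗ p1⊥)
      [Ax]  ⊢ p0, p0⊥
      [Ax]  ⊢ p1, p1⊥
  [⊗]  ⊢ p0, p1, (p0⊥ ⊗ p1⊥)
    [Ax]  ⊢ p0, p0⊥
    [Ax]  ⊢ p1, p1⊥

Result: YES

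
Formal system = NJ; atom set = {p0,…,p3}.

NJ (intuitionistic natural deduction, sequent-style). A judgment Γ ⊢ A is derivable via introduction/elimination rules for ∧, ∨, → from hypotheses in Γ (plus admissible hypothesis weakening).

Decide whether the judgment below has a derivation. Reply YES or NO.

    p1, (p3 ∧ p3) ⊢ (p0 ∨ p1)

Derivation trace:
[Wk] p1, (p3 ∧ p3) ⊢ (p0 ∨ p1)
  [∨I₂] p1 ⊢ (p0 ∨ p1)
    [Ax] p1 ⊢ p1

Result: YES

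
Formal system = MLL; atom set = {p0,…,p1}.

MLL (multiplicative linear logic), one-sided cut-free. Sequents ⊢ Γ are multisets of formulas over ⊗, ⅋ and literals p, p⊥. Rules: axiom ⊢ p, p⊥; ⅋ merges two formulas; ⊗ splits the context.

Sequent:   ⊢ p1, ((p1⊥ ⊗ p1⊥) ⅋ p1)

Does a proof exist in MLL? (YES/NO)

Derivation (root first):
[⅋]  ⊢ p1, ((p1⊥ ⊗ p1⊥) ⅋ p1)
  [⊗]  ⊢ p1, p1, (p1⊥ ⊗ p1⊥)
    [Ax]  ⊢ p1, p1⊥
    [Ax]  ⊢ p1, p1⊥

Result: YES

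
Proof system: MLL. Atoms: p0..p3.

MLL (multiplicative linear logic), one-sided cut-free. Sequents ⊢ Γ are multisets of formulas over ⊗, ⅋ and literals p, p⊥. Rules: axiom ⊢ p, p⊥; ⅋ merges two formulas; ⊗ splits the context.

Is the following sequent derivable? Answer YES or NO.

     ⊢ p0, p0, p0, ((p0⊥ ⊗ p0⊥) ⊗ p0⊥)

Proof tree:
[⊗]  ⊢ p0, p0, p0, ((p0⊥ ⊗ p0⊥) ⊗ p0⊥)
  [⊗]  ⊢ p0, p0, (p0⊥ ⊗ p0⊥)
    [Ax]  ⊢ p0, p0⊥
    [Ax]  ⊢ p0, p0⊥
  [Ax]  ⊢ p0, p0⊥

Result: YES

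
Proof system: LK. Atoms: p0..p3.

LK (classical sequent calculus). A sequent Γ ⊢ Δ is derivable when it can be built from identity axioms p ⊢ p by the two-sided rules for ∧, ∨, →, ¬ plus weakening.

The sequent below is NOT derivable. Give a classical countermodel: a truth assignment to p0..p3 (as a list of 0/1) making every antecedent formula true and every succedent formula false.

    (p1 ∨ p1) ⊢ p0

Truth-table refutation:
  v=0000: Γ:[(p1 ∨ p1)=F] Δ:[p0=F] refutes=False
  v=0001: Γ:[(p1 ∨ p1)=F] Δ:[p0=F] refutes=False
  v=0010: Γ:[(p1 ∨ p1)=F] Δ:[p0=F] refutes=False
  v=0011: Γ:[(p1 ∨ p1)=F] Δ:[p0=F] refutes=False
  v=0100: Γ:[(p1 ∨ p1)=T] Δ:[p0=F] refutes=True  ← countermodel

Result: [0, 1, 0, 0]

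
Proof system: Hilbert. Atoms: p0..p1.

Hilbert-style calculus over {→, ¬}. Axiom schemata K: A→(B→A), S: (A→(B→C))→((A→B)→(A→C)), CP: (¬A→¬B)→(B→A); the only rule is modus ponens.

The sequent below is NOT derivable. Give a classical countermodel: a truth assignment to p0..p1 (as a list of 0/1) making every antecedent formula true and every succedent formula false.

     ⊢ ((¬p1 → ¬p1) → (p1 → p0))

Truth-table refutation:
  v=00: Γ:[] Δ:[((¬p1 → ¬p1) → (p1 → p0))=T] refutes=False
  v=01: Γ:[] Δ:[((¬p1 → ¬p1) → (p1 → p0))=F] refutes=True  ← countermodel

Result: [0, 1]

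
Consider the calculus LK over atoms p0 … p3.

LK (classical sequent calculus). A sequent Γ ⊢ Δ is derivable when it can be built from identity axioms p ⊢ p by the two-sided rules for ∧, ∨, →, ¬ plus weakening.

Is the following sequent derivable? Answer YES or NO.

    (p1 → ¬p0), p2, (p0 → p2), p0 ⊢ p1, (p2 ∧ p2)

Derivation trace:
[∧R] (p1 → ¬p0), p2, (p0 → p2), p0 ⊢ p1, (p2 ∧ p2)
  [→L] p2, p0, (p1 → ¬p0) ⊢ p2
    [WR] p2 ⊢ p2, p1
      [Ax] p2 ⊢ p2
    [¬L] p0, ¬p0 ⊢ 
      [Ax] p0 ⊢ p0
  [→L] p0, (p0 → p2) ⊢ p1, p2
    [Ax] p0 ⊢ p0
    [WR] p2 ⊢ p2, p1
      [Ax] p2 ⊢ p2

Result: YES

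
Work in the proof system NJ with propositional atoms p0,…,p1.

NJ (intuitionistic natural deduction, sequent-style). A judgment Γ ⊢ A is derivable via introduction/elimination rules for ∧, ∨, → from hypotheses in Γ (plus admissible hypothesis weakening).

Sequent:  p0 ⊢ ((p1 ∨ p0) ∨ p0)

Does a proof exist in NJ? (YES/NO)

Proof tree:
[∨I₁] p0 ⊢ ((p1 ∨ p0) ∨ p0)
  [∨I₂] p0 ⊢ (p1 ∨ p0)
    [→E] p0 ⊢ p0
      [→I]  ⊢ (p0 → p0)
        [Ax] p0 ⊢ p0
      [Ax] p0 ⊢ p0

Result: YES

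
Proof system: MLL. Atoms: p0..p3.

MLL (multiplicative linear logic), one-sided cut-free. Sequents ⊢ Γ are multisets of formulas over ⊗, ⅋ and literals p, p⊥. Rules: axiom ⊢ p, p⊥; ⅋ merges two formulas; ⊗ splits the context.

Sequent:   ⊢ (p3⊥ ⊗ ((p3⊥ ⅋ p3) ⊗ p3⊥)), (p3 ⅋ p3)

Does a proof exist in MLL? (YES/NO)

Proof tree:
[⅋]  ⊢ (p3⊥ ⊗ ((p3⊥ ⅋ p3) ⊗ p3⊥)), (p3 ⅋ p3)
  [⊗]  ⊢ p3, p3, (p3⊥ ⊗ ((p3⊥ ⅋ p3) ⊗ p3⊥))
    [Ax]  ⊢ p3, p3⊥
    [⊗]  ⊢ p3, ((p3⊥ ⅋ p3) ⊗ p3⊥)
      [⅋]  ⊢ (p3⊥ ⅋ p3)
        [Ax]  ⊢ p3, p3⊥
      [Ax]  ⊢ p3, p3⊥

Result: YES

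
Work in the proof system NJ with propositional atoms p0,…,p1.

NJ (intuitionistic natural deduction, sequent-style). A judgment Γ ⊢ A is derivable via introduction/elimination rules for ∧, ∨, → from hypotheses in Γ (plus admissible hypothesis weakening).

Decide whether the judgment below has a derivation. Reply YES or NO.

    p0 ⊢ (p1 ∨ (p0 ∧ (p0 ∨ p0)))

Derivation trace:
[∨I₂] p0 ⊢ (p1 ∨ (p0 ∧ (p0 ∨ p0)))
  [∧I] p0 ⊢ (p0 ∧ (p0 ∨ p0))
    [Ax] p0 ⊢ p0
    [∨I₁] p0 ⊢ (p0 ∨ p0)
      [Ax] p0 ⊢ p0

Result: YES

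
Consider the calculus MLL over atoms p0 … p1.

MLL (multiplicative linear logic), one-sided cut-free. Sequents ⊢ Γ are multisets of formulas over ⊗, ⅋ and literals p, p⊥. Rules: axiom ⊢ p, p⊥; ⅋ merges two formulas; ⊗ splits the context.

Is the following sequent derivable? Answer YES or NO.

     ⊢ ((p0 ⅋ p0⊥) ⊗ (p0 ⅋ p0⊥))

Derivation (root first):
[⊗]  ⊢ ((p0 ⅋ p0⊥) ⊗ (p0 ⅋ p0⊥))
  [⅋]  ⊢ (p0 ⅋ p0⊥)
    [Ax]  ⊢ p0, p0⊥
  [⅋]  ⊢ (p0 ⅋ p0⊥)
    [Ax]  ⊢ p0, p0⊥

Result: YES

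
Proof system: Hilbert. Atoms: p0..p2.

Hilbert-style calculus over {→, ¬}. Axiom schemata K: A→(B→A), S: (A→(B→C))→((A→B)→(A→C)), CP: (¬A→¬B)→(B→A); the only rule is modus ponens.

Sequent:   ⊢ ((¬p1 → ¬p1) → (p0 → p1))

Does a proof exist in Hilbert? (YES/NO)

Search for a countermodel by truth-table:
  v=000: Γ:[] Δ:[((¬p1 → ¬p1) → (p0 → p1))=T] refutes=False
  v=001: Γ:[] Δ:[((¬p1 → ¬p1) → (p0 → p1))=T] refutes=False
  v=010: Γ:[] Δ:[((¬p1 → ¬p1) → (p0 → p1))=T] refutes=False
  v=011: Γ:[] Δ:[((¬p1 → ¬p1) → (p0 → p1))=T] refutes=False
  v=100: Γ:[] Δ:[((¬p1 → ¬p1) → (p0 → p1))=F] refutes=True  ← countermodel

Result: NO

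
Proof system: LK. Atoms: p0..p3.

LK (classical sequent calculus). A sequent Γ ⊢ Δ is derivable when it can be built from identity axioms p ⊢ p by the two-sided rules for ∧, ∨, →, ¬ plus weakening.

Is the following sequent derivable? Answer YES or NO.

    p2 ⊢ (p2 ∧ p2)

Derivation (root first):
[∧R] p2 ⊢ (p2 ∧ p2)
  [WL] p2, p2 ⊢ p2
    [Ax] p2 ⊢ p2
  [Ax] p2 ⊢ p2

Result: YES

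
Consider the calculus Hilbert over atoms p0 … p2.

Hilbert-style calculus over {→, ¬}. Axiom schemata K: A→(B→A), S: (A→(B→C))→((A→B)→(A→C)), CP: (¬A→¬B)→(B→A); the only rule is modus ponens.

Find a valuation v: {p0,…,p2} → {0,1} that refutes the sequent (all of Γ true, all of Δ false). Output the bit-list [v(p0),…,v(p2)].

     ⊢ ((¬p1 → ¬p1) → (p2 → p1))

Truth-table refutation:
  v=000: Γ:[] Δ:[((¬p1 → ¬p1) → (p2 → p1))=T] refutes=False
  v=001: Γ:[] Δ:[((¬p1 → ¬p1) → (p2 → p1))=F] refutes=True  ← countermodel

Result: [0, 0, 1]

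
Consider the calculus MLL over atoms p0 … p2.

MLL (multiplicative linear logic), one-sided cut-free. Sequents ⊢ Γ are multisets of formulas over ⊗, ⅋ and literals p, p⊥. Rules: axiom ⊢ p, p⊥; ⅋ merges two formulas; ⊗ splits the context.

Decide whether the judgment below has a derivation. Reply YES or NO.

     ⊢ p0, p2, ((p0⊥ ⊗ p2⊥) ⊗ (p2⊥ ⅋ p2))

Derivation (root first):
[⊗]  ⊢ p0, p2, ((p0⊥ ⊗ p2⊥) ⊗ (p2⊥ ⅋ p2))
  [⊗]  ⊢ p0, p2, (p0⊥ ⊗ p2⊥)
    [Ax]  ⊢ p0, p0⊥
    [Ax]  ⊢ p2, p2⊥
  [⅋]  ⊢ (p2⊥ ⅋ p2)
    [Ax]  ⊢ p2, p2⊥

Result: YES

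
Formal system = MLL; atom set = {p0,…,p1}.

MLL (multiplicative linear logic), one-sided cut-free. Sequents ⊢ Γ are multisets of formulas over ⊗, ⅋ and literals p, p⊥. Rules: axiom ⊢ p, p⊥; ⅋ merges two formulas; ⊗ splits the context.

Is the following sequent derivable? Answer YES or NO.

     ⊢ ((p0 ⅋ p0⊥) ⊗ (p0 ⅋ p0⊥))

Derivation trace:
[⊗]  ⊢ ((p0 ⅋ p0⊥) ⊗ (p0 ⅋ p0⊥))
  [⅋]  ⊢ (p0 ⅋ p0⊥)
    [Ax]  ⊢ p0, p0⊥
  [⅋]  ⊢ (p0 ⅋ p0⊥)
    [Ax]  ⊢ p0, p0⊥

Result: YES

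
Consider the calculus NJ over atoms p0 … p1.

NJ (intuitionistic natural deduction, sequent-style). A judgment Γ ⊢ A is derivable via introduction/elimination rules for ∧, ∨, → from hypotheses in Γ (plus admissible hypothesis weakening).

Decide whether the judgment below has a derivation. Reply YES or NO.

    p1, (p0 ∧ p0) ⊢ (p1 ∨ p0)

Derivation (root first):
[Wk] p1, (p0 ∧ p0) ⊢ (p1 ∨ p0)
  [∨I₁] p1 ⊢ (p1 ∨ p0)
    [Ax] p1 ⊢ p1

Result: YES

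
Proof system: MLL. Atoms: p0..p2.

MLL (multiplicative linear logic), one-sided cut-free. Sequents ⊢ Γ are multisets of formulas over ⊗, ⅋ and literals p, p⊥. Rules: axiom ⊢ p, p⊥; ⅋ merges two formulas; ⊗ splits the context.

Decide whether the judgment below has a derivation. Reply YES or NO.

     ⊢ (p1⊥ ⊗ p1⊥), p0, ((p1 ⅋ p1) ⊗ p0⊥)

Proof tree:
[⊗]  ⊢ (p1⊥ ⊗ p1⊥), p0, ((p1 ⅋ p1) ⊗ p0⊥)
  [⅋]  ⊢ (p1⊥ ⊗ p1⊥), (p1 ⅋ p1)
    [⊗]  ⊢ p1, p1, (p1⊥ ⊗ p1⊥)
      [Ax]  ⊢ p1, p1⊥
      [Ax]  ⊢ p1, p1⊥
  [Ax]  ⊢ p0, p0⊥

Result: YES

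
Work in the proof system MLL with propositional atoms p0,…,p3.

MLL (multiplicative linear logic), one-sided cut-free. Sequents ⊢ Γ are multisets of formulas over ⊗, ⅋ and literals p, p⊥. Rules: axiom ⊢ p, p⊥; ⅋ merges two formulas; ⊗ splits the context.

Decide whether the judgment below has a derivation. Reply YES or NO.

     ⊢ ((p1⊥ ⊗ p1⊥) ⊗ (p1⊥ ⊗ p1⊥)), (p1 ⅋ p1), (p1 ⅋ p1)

Derivation trace:
[⅋]  ⊢ ((p1⊥ ⊗ p1⊥) ⊗ (p1⊥ ⊗ p1⊥)), (p1 ⅋ p1), (p1 ⅋ p1)
  [⅋]  ⊢ p1, p1, ((p1⊥ ⊗ p1⊥) ⊗ (p1⊥ ⊗ p1⊥)), (p1 ⅋ p1)
    [⊗]  ⊢ p1, p1, p1, p1, ((p1⊥ ⊗ p1⊥) ⊗ (p1⊥ ⊗ p1⊥))
      [⊗]  ⊢ p1, p1, (p1⊥ ⊗ p1⊥)
        [Ax]  ⊢ p1, p1⊥
        [Ax]  ⊢ p1, p1⊥
      [⊗]  ⊢ p1, p1, (p1⊥ ⊗ p1⊥)
        [Ax]  ⊢ p1, p1⊥
        [Ax]  ⊢ p1, p1⊥

Result: YES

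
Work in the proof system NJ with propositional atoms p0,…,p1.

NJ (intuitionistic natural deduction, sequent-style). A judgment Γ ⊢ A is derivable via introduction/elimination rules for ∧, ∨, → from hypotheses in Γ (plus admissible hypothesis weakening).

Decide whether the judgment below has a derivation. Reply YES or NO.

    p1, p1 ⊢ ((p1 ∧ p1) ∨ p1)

Derivation (root first):
[Wk] p1, p1 ⊢ ((p1 ∧ p1) ∨ p1)
  [∨I₁] p1 ⊢ ((p1 ∧ p1) ∨ p1)
    [∧I] p1 ⊢ (p1 ∧ p1)
      [Ax] p1 ⊢ p1
      [Ax] p1 ⊢ p1

Result: YES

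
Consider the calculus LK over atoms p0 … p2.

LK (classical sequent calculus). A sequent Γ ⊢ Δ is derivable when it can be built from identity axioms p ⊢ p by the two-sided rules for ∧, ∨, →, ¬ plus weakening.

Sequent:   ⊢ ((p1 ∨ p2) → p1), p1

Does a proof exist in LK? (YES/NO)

Truth-table refutation:
  v=000: Γ:[] Δ:[((p1 ∨ p2) → p1)=T, p1=F] refutes=False
  v=001: Γ:[] Δ:[((p1 ∨ p2) → p1)=F, p1=F] refutes=True  ← countermodel

Result: NO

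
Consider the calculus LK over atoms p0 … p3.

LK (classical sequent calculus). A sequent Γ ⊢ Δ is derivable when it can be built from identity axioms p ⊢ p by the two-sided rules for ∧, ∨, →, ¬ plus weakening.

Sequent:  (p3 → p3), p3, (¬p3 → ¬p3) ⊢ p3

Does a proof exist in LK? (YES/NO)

Derivation trace:
[→L] (p3 → p3), p3, (¬p3 → ¬p3) ⊢ p3
  [¬R]  ⊢ p3, ¬p3
    [Ax] p3 ⊢ p3
  [¬L] p3, (p3 → p3), ¬p3 ⊢ 
    [→L] p3, (p3 → p3) ⊢ p3
      [Ax] p3 ⊢ p3
      [Ax] p3 ⊢ p3

Result: YES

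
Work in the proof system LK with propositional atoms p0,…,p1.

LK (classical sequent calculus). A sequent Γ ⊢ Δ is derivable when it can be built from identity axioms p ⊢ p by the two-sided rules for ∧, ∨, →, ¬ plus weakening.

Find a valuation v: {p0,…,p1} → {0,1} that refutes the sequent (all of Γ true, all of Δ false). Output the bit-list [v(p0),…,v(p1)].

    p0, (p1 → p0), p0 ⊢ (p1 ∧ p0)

Enumerate valuations to refute Γ ⊢ Δ:
  v=00: Γ:[p0=F, (p1 → p0)=T, p0=F] Δ:[(p1 ∧ p0)=F] refutes=False
  v=01: Γ:[p0=F, (p1 → p0)=F, p0=F] Δ:[(p1 ∧ p0)=F] refutes=False
  v=10: Γ:[p0=T, (p1 → p0)=T, p0=T] Δ:[(p1 ∧ p0)=F] refutes=True  ← countermodel

Result: [1, 0]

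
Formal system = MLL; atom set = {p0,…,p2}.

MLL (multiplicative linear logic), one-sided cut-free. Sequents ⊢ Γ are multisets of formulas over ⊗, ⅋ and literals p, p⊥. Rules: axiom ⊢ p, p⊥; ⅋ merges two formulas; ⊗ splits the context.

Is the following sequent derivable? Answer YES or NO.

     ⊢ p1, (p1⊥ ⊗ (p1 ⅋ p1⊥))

Derivation trace:
[⊗]  ⊢ p1, (p1⊥ ⊗ (p1 ⅋ p1⊥))
  [Ax]  ⊢ p1, p1⊥
  [⅋]  ⊢ (p1 ⅋ p1⊥)
    [Ax]  ⊢ p1, p1⊥

Result: YES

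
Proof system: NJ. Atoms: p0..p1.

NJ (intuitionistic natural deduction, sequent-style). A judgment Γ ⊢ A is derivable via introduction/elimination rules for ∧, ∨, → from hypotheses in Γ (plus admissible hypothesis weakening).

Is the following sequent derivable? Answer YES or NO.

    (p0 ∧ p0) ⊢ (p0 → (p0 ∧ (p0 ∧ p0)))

Derivation trace:
[→I] (p0 ∧ p0) ⊢ (p0 → (p0 ∧ (p0 ∧ p0)))
  [∧I] (p0 ∧ p0), p0 ⊢ (p0 ∧ (p0 ∧ p0))
    [Wk] p0, (p0 ∧ p0) ⊢ p0
      [Ax] p0 ⊢ p0
    [∧I] (p0 ∧ p0), p0 ⊢ (p0 ∧ p0)
      [Ax] p0 ⊢ p0
      [Wk] p0, (p0 ∧ p0) ⊢ p0
        [Ax] p0 ⊢ p0

Result: YES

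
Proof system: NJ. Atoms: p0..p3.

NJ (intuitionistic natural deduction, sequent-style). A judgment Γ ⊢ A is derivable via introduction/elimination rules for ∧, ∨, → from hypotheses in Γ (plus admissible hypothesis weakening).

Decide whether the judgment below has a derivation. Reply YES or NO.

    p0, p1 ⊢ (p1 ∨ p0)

Derivation (root first):
[Wk] p0, p1 ⊢ (p1 ∨ p0)
  [∨I₂] p0 ⊢ (p1 ∨ p0)
    [Ax] p0 ⊢ p0

Result: YES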